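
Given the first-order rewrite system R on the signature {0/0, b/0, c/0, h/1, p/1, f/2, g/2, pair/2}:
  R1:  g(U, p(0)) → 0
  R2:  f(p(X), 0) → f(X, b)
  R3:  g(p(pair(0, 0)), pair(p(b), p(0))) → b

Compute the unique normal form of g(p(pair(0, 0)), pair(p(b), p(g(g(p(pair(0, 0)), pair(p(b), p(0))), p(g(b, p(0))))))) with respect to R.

b

1. g(p(pair(0, 0)), pair(p(b), p(g(g(p(pair(0, 0)), pair(p(b), p(0))), p(g(b, p(0)))))))  →  g(p(pair(0, 0)), pair(p(b), p(g(b, p(g(b, p(0)))))))   [R3 at 2.2.1.1]
2. g(p(pair(0, 0)), pair(p(b), p(g(b, p(g(b, p(0)))))))  →  g(p(pair(0, 0)), pair(p(b), p(g(b, p(0)))))   [R1 at 2.2.1.2.1]
3. g(p(pair(0, 0)), pair(p(b), p(g(b, p(0)))))  →  g(p(pair(0, 0)), pair(p(b), p(0)))   [R1 at 2.2.1]
4. g(p(pair(0, 0)), pair(p(b), p(0)))  →  b   [R3 at ε]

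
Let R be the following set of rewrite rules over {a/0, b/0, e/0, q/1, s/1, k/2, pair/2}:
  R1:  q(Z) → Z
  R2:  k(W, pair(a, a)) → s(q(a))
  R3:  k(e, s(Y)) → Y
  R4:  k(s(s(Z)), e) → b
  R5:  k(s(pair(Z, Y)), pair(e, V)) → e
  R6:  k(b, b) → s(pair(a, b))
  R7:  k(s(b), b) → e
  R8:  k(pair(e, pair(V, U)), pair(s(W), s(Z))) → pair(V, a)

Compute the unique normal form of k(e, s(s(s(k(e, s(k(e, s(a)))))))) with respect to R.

s(s(a))

1. k(e, s(s(s(k(e, s(k(e, s(a))))))))  →  s(s(k(e, s(k(e, s(a))))))   [R3 at ε]
2. s(s(k(e, s(k(e, s(a))))))  →  s(s(k(e, s(a))))   [R3 at 1.1]
3. s(s(k(e, s(a))))  →  s(s(a))   [R3 at 1.1]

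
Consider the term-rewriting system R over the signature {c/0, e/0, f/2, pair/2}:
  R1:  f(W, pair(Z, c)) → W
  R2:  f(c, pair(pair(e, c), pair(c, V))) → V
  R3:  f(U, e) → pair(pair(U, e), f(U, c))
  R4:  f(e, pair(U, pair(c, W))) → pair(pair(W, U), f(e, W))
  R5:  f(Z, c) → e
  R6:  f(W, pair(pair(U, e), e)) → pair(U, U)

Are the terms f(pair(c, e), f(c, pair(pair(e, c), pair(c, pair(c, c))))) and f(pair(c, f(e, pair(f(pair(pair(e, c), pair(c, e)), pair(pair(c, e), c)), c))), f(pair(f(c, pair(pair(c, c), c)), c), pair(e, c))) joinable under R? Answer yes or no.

yes — NF(t₁) = pair(c, e), NF(t₂) = pair(c, e)

Reduce t₁ = f(pair(c, e), f(c, pair(pair(e, c), pair(c, pair(c, c))))):
1. f(pair(c, e), f(c, pair(pair(e, c), pair(c, pair(c, c)))))  →  f(pair(c, e), pair(c, c))   [R2 at 2]
2. f(pair(c, e), pair(c, c))  →  pair(c, e)   [R1 at ε]

Reduce t₂ = f(pair(c, f(e, pair(f(pair(pair(e, c), pair(c, e)), pair(pair(c, e), c)), c))), f(pair(f(c, pair(pair(c, c), c)), c), pair(e, c))):
1. f(pair(c, f(e, pair(f(pair(pair(e, c), pair(c, e)), pair(pair(c, e), c)), c))), f(pair(f(c, pair(pair(c, c), c)), c), pair(e, c)))  →  f(pair(c, e), f(pair(f(c, pair(pair(c, c), c)), c), pair(e, c)))   [R1 at 1.2]
2. f(pair(c, e), f(pair(f(c, pair(pair(c, c), c)), c), pair(e, c)))  →  f(pair(c, e), pair(f(c, pair(pair(c, c), c)), c))   [R1 at 2]
3. f(pair(c, e), pair(f(c, pair(pair(c, c), c)), c))  →  pair(c, e)   [R1 at ε]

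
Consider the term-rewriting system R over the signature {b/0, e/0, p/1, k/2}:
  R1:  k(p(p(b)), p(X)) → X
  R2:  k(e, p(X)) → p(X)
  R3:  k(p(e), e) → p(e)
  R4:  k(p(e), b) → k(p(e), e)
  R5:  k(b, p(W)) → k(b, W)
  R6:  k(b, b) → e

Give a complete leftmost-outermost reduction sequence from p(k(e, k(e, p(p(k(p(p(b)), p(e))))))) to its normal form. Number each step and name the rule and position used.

p(p(p(e)))

1. p(k(e, k(e, p(p(k(p(p(b)), p(e)))))))  →  p(k(e, p(p(k(p(p(b)), p(e))))))   [R2 at 1.2]
2. p(k(e, p(p(k(p(p(b)), p(e))))))  →  p(p(p(k(p(p(b)), p(e)))))   [R2 at 1]
3. p(p(p(k(p(p(b)), p(e)))))  →  p(p(p(e)))   [R1 at 1.1.1]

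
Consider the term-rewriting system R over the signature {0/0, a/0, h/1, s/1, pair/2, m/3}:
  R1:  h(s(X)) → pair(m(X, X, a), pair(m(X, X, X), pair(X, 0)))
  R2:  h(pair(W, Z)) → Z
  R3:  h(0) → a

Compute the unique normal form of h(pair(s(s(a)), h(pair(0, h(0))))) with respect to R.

a

1. h(pair(s(s(a)), h(pair(0, h(0)))))  →  h(pair(0, h(0)))   [R2 at ε]
2. h(pair(0, h(0)))  →  h(0)   [R2 at ε]
3. h(0)  →  a   [R3 at ε]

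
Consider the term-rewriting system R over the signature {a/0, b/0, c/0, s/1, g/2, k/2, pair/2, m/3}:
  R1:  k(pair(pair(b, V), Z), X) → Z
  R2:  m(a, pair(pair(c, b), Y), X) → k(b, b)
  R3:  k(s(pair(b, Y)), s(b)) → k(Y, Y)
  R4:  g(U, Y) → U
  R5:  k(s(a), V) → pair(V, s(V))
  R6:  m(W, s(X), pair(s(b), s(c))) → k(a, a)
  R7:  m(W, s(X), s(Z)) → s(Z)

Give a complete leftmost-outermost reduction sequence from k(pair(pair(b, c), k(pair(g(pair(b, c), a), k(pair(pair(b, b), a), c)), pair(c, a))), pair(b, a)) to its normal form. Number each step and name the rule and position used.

a

1. k(pair(pair(b, c), k(pair(g(pair(b, c), a), k(pair(pair(b, b), a), c)), pair(c, a))), pair(b, a))  →  k(pair(g(pair(b, c), a), k(pair(pair(b, b), a), c)), pair(c, a))   [R1 at ε]
2. k(pair(g(pair(b, c), a), k(pair(pair(b, b), a), c)), pair(c, a))  →  k(pair(pair(b, c), k(pair(pair(b, b), a), c)), pair(c, a))   [R4 at 1.1]
3. k(pair(pair(b, c), k(pair(pair(b, b), a), c)), pair(c, a))  →  k(pair(pair(b, b), a), c)   [R1 at ε]
4. k(pair(pair(b, b), a), c)  →  a   [R1 at ε]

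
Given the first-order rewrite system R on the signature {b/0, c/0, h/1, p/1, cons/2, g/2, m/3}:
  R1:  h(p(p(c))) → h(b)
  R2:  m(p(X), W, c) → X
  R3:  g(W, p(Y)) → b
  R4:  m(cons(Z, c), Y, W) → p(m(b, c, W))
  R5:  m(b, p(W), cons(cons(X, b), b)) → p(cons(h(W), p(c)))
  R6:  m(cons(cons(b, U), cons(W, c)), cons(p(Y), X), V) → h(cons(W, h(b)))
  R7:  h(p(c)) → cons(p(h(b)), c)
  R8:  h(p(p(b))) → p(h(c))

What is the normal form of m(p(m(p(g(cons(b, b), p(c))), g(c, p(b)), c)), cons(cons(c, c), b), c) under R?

1. m(p(m(p(g(cons(b, b), p(c))), g(c, p(b)), c)), cons(cons(c, c), b), c)  →  m(p(g(cons(b, b), p(c))), g(c, p(b)), c)   [R2 at ε]
2. m(p(g(cons(b, b), p(c))), g(c, p(b)), c)  →  g(cons(b, b), p(c))   [R2 at ε]
3. g(cons(b, b), p(c))  →  b   [R3 at ε]

b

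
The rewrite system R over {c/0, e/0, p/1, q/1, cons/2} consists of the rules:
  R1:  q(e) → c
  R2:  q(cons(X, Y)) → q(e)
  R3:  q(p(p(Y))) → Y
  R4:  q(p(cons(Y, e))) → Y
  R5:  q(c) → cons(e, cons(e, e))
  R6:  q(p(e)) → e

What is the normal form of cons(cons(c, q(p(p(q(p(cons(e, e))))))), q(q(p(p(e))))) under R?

1. cons(cons(c, q(p(p(q(p(cons(e, e))))))), q(q(p(p(e)))))  →  cons(cons(c, q(p(cons(e, e)))), q(q(p(p(e)))))   [R3 at 1.2]
2. cons(cons(c, q(p(cons(e, e)))), q(q(p(p(e)))))  →  cons(cons(c, e), q(q(p(p(e)))))   [R4 at 1.2]
3. cons(cons(c, e), q(q(p(p(e)))))  →  cons(cons(c, e), q(e))   [R3 at 2.1]
4. cons(cons(c, e), q(e))  →  cons(cons(c, e), c)   [R1 at 2]

cons(cons(c, e), c)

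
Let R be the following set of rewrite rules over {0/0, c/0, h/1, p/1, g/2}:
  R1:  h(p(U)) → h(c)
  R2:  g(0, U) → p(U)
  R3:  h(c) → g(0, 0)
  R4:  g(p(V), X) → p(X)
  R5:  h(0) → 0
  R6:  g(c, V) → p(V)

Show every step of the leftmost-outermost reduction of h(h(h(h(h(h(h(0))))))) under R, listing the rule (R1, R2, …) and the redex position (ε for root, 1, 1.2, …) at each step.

1. h(h(h(h(h(h(h(0)))))))  →  h(h(h(h(h(h(0))))))   [R5 at 1.1.1.1.1.1]
2. h(h(h(h(h(h(0))))))  →  h(h(h(h(h(0)))))   [R5 at 1.1.1.1.1]
3. h(h(h(h(h(0)))))  →  h(h(h(h(0))))   [R5 at 1.1.1.1]
4. h(h(h(h(0))))  →  h(h(h(0)))   [R5 at 1.1.1]
5. h(h(h(0)))  →  h(h(0))   [R5 at 1.1]
6. h(h(0))  →  h(0)   [R5 at 1]
7. h(0)  →  0   [R5 at ε]

0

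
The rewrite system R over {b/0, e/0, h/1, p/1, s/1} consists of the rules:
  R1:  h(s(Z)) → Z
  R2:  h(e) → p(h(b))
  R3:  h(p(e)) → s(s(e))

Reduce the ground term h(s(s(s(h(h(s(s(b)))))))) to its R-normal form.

1. h(s(s(s(h(h(s(s(b))))))))  →  s(s(h(h(s(s(b))))))   [R1 at ε]
2. s(s(h(h(s(s(b))))))  →  s(s(h(s(b))))   [R1 at 1.1.1]
3. s(s(h(s(b))))  →  s(s(b))   [R1 at 1.1]

s(s(b))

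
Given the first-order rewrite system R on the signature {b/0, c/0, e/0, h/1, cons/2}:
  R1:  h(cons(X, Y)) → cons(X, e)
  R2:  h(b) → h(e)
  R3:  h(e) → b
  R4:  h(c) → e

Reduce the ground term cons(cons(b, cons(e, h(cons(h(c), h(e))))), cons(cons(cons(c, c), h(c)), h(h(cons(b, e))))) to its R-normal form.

cons(cons(b, cons(e, cons(e, e))), cons(cons(cons(c, c), e), cons(b, e)))

1. cons(cons(b, cons(e, h(cons(h(c), h(e))))), cons(cons(cons(c, c), h(c)), h(h(cons(b, e)))))  →  cons(cons(b, cons(e, cons(h(c), e))), cons(cons(cons(c, c), h(c)), h(h(cons(b, e)))))   [R1 at 1.2.2]
2. cons(cons(b, cons(e, cons(h(c), e))), cons(cons(cons(c, c), h(c)), h(h(cons(b, e)))))  →  cons(cons(b, cons(e, cons(e, e))), cons(cons(cons(c, c), h(c)), h(h(cons(b, e)))))   [R4 at 1.2.2.1]
3. cons(cons(b, cons(e, cons(e, e))), cons(cons(cons(c, c), h(c)), h(h(cons(b, e)))))  →  cons(cons(b, cons(e, cons(e, e))), cons(cons(cons(c, c), e), h(h(cons(b, e)))))   [R4 at 2.1.2]
4. cons(cons(b, cons(e, cons(e, e))), cons(cons(cons(c, c), e), h(h(cons(b, e)))))  →  cons(cons(b, cons(e, cons(e, e))), cons(cons(cons(c, c), e), h(cons(b, e))))   [R1 at 2.2.1]
5. cons(cons(b, cons(e, cons(e, e))), cons(cons(cons(c, c), e), h(cons(b, e))))  →  cons(cons(b, cons(e, cons(e, e))), cons(cons(cons(c, c), e), cons(b, e)))   [R1 at 2.2]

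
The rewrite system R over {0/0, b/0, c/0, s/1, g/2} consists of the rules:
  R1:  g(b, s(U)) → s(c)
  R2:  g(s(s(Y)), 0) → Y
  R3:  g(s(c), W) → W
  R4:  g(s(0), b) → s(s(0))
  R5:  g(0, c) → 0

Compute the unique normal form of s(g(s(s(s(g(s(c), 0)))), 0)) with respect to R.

s(s(0))

1. s(g(s(s(s(g(s(c), 0)))), 0))  →  s(s(g(s(c), 0)))   [R2 at 1]
2. s(s(g(s(c), 0)))  →  s(s(0))   [R3 at 1.1]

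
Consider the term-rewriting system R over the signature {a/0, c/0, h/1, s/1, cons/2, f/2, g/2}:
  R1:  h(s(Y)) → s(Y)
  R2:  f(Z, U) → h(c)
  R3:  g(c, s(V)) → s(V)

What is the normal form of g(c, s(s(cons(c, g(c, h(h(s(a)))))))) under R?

s(s(cons(c, s(a))))

1. g(c, s(s(cons(c, g(c, h(h(s(a))))))))  →  s(s(cons(c, g(c, h(h(s(a)))))))   [R3 at ε]
2. s(s(cons(c, g(c, h(h(s(a)))))))  →  s(s(cons(c, g(c, h(s(a))))))   [R1 at 1.1.2.2.1]
3. s(s(cons(c, g(c, h(s(a))))))  →  s(s(cons(c, g(c, s(a)))))   [R1 at 1.1.2.2]
4. s(s(cons(c, g(c, s(a)))))  →  s(s(cons(c, s(a))))   [R3 at 1.1.2]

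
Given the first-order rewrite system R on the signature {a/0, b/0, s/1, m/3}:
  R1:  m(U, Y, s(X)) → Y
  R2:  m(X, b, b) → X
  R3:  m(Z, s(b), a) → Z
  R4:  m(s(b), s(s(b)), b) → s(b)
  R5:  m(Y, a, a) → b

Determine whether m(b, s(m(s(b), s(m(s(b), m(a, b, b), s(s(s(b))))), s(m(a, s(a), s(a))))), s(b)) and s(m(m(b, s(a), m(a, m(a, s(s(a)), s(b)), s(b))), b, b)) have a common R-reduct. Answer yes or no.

yes — NF(t₁) = s(s(a)), NF(t₂) = s(s(a))

Reduce t₁ = m(b, s(m(s(b), s(m(s(b), m(a, b, b), s(s(s(b))))), s(m(a, s(a), s(a))))), s(b)):
1. m(b, s(m(s(b), s(m(s(b), m(a, b, b), s(s(s(b))))), s(m(a, s(a), s(a))))), s(b))  →  s(m(s(b), s(m(s(b), m(a, b, b), s(s(s(b))))), s(m(a, s(a), s(a)))))   [R1 at ε]
2. s(m(s(b), s(m(s(b), m(a, b, b), s(s(s(b))))), s(m(a, s(a), s(a)))))  →  s(s(m(s(b), m(a, b, b), s(s(s(b))))))   [R1 at 1]
3. s(s(m(s(b), m(a, b, b), s(s(s(b))))))  →  s(s(m(a, b, b)))   [R1 at 1.1]
4. s(s(m(a, b, b)))  →  s(s(a))   [R2 at 1.1]

Reduce t₂ = s(m(m(b, s(a), m(a, m(a, s(s(a)), s(b)), s(b))), b, b)):
1. s(m(m(b, s(a), m(a, m(a, s(s(a)), s(b)), s(b))), b, b))  →  s(m(b, s(a), m(a, m(a, s(s(a)), s(b)), s(b))))   [R2 at 1]
2. s(m(b, s(a), m(a, m(a, s(s(a)), s(b)), s(b))))  →  s(m(b, s(a), m(a, s(s(a)), s(b))))   [R1 at 1.3]
3. s(m(b, s(a), m(a, s(s(a)), s(b))))  →  s(m(b, s(a), s(s(a))))   [R1 at 1.3]
4. s(m(b, s(a), s(s(a))))  →  s(s(a))   [R1 at 1]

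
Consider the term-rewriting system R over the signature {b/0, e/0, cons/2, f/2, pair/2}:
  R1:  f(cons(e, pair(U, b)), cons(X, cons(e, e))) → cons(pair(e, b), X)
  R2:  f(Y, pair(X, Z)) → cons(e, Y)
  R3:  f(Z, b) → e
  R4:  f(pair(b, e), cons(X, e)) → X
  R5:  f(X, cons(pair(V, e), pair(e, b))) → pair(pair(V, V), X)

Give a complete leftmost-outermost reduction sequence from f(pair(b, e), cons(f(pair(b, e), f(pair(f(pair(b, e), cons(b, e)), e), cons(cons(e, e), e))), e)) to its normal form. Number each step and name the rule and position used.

1. f(pair(b, e), cons(f(pair(b, e), f(pair(f(pair(b, e), cons(b, e)), e), cons(cons(e, e), e))), e))  →  f(pair(b, e), f(pair(f(pair(b, e), cons(b, e)), e), cons(cons(e, e), e)))   [R4 at ε]
2. f(pair(b, e), f(pair(f(pair(b, e), cons(b, e)), e), cons(cons(e, e), e)))  →  f(pair(b, e), f(pair(b, e), cons(cons(e, e), e)))   [R4 at 2.1.1]
3. f(pair(b, e), f(pair(b, e), cons(cons(e, e), e)))  →  f(pair(b, e), cons(e, e))   [R4 at 2]
4. f(pair(b, e), cons(e, e))  →  e   [R4 at ε]

e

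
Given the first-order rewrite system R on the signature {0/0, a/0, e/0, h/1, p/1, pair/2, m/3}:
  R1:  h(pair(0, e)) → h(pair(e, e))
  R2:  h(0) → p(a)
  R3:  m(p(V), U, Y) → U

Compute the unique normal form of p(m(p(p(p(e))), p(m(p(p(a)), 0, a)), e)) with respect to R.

1. p(m(p(p(p(e))), p(m(p(p(a)), 0, a)), e))  →  p(p(m(p(p(a)), 0, a)))   [R3 at 1]
2. p(p(m(p(p(a)), 0, a)))  →  p(p(0))   [R3 at 1.1]

p(p(0))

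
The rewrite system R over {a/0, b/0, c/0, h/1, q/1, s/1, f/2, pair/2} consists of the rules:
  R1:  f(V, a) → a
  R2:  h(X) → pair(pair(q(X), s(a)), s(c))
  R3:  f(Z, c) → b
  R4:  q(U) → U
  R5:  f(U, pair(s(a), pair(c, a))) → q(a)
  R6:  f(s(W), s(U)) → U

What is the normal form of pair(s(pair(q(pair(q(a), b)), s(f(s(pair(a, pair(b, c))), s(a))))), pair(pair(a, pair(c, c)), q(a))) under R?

pair(s(pair(pair(a, b), s(a))), pair(pair(a, pair(c, c)), a))

1. pair(s(pair(q(pair(q(a), b)), s(f(s(pair(a, pair(b, c))), s(a))))), pair(pair(a, pair(c, c)), q(a)))  →  pair(s(pair(pair(q(a), b), s(f(s(pair(a, pair(b, c))), s(a))))), pair(pair(a, pair(c, c)), q(a)))   [R4 at 1.1.1]
2. pair(s(pair(pair(q(a), b), s(f(s(pair(a, pair(b, c))), s(a))))), pair(pair(a, pair(c, c)), q(a)))  →  pair(s(pair(pair(a, b), s(f(s(pair(a, pair(b, c))), s(a))))), pair(pair(a, pair(c, c)), q(a)))   [R4 at 1.1.1.1]
3. pair(s(pair(pair(a, b), s(f(s(pair(a, pair(b, c))), s(a))))), pair(pair(a, pair(c, c)), q(a)))  →  pair(s(pair(pair(a, b), s(a))), pair(pair(a, pair(c, c)), q(a)))   [R6 at 1.1.2.1]
4. pair(s(pair(pair(a, b), s(a))), pair(pair(a, pair(c, c)), q(a)))  →  pair(s(pair(pair(a, b), s(a))), pair(pair(a, pair(c, c)), a))   [R4 at 2.2]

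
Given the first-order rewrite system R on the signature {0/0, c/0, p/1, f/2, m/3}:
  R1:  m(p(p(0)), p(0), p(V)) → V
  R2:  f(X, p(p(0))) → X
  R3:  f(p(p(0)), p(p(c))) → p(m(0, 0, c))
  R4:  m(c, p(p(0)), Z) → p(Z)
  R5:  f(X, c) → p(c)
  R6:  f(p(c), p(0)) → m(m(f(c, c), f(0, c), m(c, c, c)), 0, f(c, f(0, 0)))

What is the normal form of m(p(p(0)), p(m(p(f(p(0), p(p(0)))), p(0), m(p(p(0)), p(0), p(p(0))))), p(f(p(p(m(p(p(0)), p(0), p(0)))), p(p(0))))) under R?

p(p(0))

1. m(p(p(0)), p(m(p(f(p(0), p(p(0)))), p(0), m(p(p(0)), p(0), p(p(0))))), p(f(p(p(m(p(p(0)), p(0), p(0)))), p(p(0)))))  →  m(p(p(0)), p(m(p(p(0)), p(0), m(p(p(0)), p(0), p(p(0))))), p(f(p(p(m(p(p(0)), p(0), p(0)))), p(p(0)))))   [R2 at 2.1.1.1]
2. m(p(p(0)), p(m(p(p(0)), p(0), m(p(p(0)), p(0), p(p(0))))), p(f(p(p(m(p(p(0)), p(0), p(0)))), p(p(0)))))  →  m(p(p(0)), p(m(p(p(0)), p(0), p(0))), p(f(p(p(m(p(p(0)), p(0), p(0)))), p(p(0)))))   [R1 at 2.1.3]
3. m(p(p(0)), p(m(p(p(0)), p(0), p(0))), p(f(p(p(m(p(p(0)), p(0), p(0)))), p(p(0)))))  →  m(p(p(0)), p(0), p(f(p(p(m(p(p(0)), p(0), p(0)))), p(p(0)))))   [R1 at 2.1]
4. m(p(p(0)), p(0), p(f(p(p(m(p(p(0)), p(0), p(0)))), p(p(0)))))  →  f(p(p(m(p(p(0)), p(0), p(0)))), p(p(0)))   [R1 at ε]
5. f(p(p(m(p(p(0)), p(0), p(0)))), p(p(0)))  →  p(p(m(p(p(0)), p(0), p(0))))   [R2 at ε]
6. p(p(m(p(p(0)), p(0), p(0))))  →  p(p(0))   [R1 at 1.1]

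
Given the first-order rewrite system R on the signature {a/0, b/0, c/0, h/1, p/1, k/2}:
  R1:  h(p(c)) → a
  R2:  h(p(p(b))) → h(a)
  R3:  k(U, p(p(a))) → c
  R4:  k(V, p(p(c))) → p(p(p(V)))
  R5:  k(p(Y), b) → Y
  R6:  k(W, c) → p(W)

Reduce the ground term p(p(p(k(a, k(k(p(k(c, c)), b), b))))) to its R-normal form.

1. p(p(p(k(a, k(k(p(k(c, c)), b), b)))))  →  p(p(p(k(a, k(k(c, c), b)))))   [R5 at 1.1.1.2.1]
2. p(p(p(k(a, k(k(c, c), b)))))  →  p(p(p(k(a, k(p(c), b)))))   [R6 at 1.1.1.2.1]
3. p(p(p(k(a, k(p(c), b)))))  →  p(p(p(k(a, c))))   [R5 at 1.1.1.2]
4. p(p(p(k(a, c))))  →  p(p(p(p(a))))   [R6 at 1.1.1]

p(p(p(p(a))))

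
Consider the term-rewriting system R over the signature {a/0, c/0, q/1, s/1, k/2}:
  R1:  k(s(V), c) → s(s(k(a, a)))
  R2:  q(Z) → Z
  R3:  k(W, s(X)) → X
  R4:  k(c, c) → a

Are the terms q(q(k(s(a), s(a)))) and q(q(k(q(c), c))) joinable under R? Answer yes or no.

Reduce t₁ = q(q(k(s(a), s(a)))):
1. q(q(k(s(a), s(a))))  →  q(k(s(a), s(a)))   [R2 at ε]
2. q(k(s(a), s(a)))  →  k(s(a), s(a))   [R2 at ε]
3. k(s(a), s(a))  →  a   [R3 at ε]

Reduce t₂ = q(q(k(q(c), c))):
1. q(q(k(q(c), c)))  →  q(k(q(c), c))   [R2 at ε]
2. q(k(q(c), c))  →  k(q(c), c)   [R2 at ε]
3. k(q(c), c)  →  k(c, c)   [R2 at 1]
4. k(c, c)  →  a   [R4 at ε]

yes — NF(t₁) = a, NF(t₂) = a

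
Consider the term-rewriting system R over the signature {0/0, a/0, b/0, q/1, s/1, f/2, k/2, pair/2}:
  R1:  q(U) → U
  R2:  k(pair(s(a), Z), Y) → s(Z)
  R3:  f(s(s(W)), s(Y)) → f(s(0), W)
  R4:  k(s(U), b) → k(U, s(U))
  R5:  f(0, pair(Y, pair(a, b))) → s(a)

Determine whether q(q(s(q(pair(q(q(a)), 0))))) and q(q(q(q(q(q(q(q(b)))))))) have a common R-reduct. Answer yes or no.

Reduce t₁ = q(q(s(q(pair(q(q(a)), 0))))):
1. q(q(s(q(pair(q(q(a)), 0)))))  →  q(s(q(pair(q(q(a)), 0))))   [R1 at ε]
2. q(s(q(pair(q(q(a)), 0))))  →  s(q(pair(q(q(a)), 0)))   [R1 at ε]
3. s(q(pair(q(q(a)), 0)))  →  s(pair(q(q(a)), 0))   [R1 at 1]
4. s(pair(q(q(a)), 0))  →  s(pair(q(a), 0))   [R1 at 1.1]
5. s(pair(q(a), 0))  →  s(pair(a, 0))   [R1 at 1.1]

Reduce t₂ = q(q(q(q(q(q(q(q(b)))))))):
1. q(q(q(q(q(q(q(q(b))))))))  →  q(q(q(q(q(q(q(b)))))))   [R1 at ε]
2. q(q(q(q(q(q(q(b)))))))  →  q(q(q(q(q(q(b))))))   [R1 at ε]
3. q(q(q(q(q(q(b))))))  →  q(q(q(q(q(b)))))   [R1 at ε]
4. q(q(q(q(q(b)))))  →  q(q(q(q(b))))   [R1 at ε]
5. q(q(q(q(b))))  →  q(q(q(b)))   [R1 at ε]
6. q(q(q(b)))  →  q(q(b))   [R1 at ε]
7. q(q(b))  →  q(b)   [R1 at ε]
8. q(b)  →  b   [R1 at ε]

no — NF(t₁) = s(pair(a, 0)), NF(t₂) = b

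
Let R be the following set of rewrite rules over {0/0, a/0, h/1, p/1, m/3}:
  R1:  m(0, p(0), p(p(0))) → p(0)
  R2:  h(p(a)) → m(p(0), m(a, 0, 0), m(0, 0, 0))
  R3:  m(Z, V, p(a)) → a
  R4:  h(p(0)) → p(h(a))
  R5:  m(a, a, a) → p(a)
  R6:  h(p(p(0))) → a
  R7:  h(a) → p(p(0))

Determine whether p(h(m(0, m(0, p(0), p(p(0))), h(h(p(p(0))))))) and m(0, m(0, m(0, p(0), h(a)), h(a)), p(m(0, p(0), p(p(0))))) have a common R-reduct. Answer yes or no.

Reduce t₁ = p(h(m(0, m(0, p(0), p(p(0))), h(h(p(p(0))))))):
1. p(h(m(0, m(0, p(0), p(p(0))), h(h(p(p(0)))))))  →  p(h(m(0, p(0), h(h(p(p(0)))))))   [R1 at 1.1.2]
2. p(h(m(0, p(0), h(h(p(p(0)))))))  →  p(h(m(0, p(0), h(a))))   [R6 at 1.1.3.1]
3. p(h(m(0, p(0), h(a))))  →  p(h(m(0, p(0), p(p(0)))))   [R7 at 1.1.3]
4. p(h(m(0, p(0), p(p(0)))))  →  p(h(p(0)))   [R1 at 1.1]
5. p(h(p(0)))  →  p(p(h(a)))   [R4 at 1]
6. p(p(h(a)))  →  p(p(p(p(0))))   [R7 at 1.1]

Reduce t₂ = m(0, m(0, m(0, p(0), h(a)), h(a)), p(m(0, p(0), p(p(0))))):
1. m(0, m(0, m(0, p(0), h(a)), h(a)), p(m(0, p(0), p(p(0)))))  →  m(0, m(0, m(0, p(0), p(p(0))), h(a)), p(m(0, p(0), p(p(0)))))   [R7 at 2.2.3]
2. m(0, m(0, m(0, p(0), p(p(0))), h(a)), p(m(0, p(0), p(p(0)))))  →  m(0, m(0, p(0), h(a)), p(m(0, p(0), p(p(0)))))   [R1 at 2.2]
3. m(0, m(0, p(0), h(a)), p(m(0, p(0), p(p(0)))))  →  m(0, m(0, p(0), p(p(0))), p(m(0, p(0), p(p(0)))))   [R7 at 2.3]
4. m(0, m(0, p(0), p(p(0))), p(m(0, p(0), p(p(0)))))  →  m(0, p(0), p(m(0, p(0), p(p(0)))))   [R1 at 2]
5. m(0, p(0), p(m(0, p(0), p(p(0)))))  →  m(0, p(0), p(p(0)))   [R1 at 3.1]
6. m(0, p(0), p(p(0)))  →  p(0)   [R1 at ε]

no — NF(t₁) = p(p(p(p(0)))), NF(t₂) = p(0)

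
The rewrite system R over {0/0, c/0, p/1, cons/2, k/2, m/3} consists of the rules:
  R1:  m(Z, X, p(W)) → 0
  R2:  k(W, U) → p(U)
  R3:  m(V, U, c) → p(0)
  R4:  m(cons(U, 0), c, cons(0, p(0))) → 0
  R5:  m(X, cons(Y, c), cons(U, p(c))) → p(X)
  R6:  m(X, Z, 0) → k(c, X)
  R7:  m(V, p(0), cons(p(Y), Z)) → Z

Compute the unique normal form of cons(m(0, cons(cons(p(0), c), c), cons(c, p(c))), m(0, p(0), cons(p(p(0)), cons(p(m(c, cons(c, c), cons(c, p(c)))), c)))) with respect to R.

cons(p(0), cons(p(p(c)), c))

1. cons(m(0, cons(cons(p(0), c), c), cons(c, p(c))), m(0, p(0), cons(p(p(0)), cons(p(m(c, cons(c, c), cons(c, p(c)))), c))))  →  cons(p(0), m(0, p(0), cons(p(p(0)), cons(p(m(c, cons(c, c), cons(c, p(c)))), c))))   [R5 at 1]
2. cons(p(0), m(0, p(0), cons(p(p(0)), cons(p(m(c, cons(c, c), cons(c, p(c)))), c))))  →  cons(p(0), cons(p(m(c, cons(c, c), cons(c, p(c)))), c))   [R7 at 2]
3. cons(p(0), cons(p(m(c, cons(c, c), cons(c, p(c)))), c))  →  cons(p(0), cons(p(p(c)), c))   [R5 at 2.1.1]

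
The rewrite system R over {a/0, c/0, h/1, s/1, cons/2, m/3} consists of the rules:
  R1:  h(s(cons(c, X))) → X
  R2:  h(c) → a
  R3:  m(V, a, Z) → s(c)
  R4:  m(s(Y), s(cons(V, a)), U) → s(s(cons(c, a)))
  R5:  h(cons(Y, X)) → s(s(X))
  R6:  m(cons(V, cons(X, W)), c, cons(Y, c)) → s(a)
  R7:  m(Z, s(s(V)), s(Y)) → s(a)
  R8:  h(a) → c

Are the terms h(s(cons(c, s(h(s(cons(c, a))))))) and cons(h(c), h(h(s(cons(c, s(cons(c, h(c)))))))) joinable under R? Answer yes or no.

Reduce t₁ = h(s(cons(c, s(h(s(cons(c, a))))))):
1. h(s(cons(c, s(h(s(cons(c, a)))))))  →  s(h(s(cons(c, a))))   [R1 at ε]
2. s(h(s(cons(c, a))))  →  s(a)   [R1 at 1]

Reduce t₂ = cons(h(c), h(h(s(cons(c, s(cons(c, h(c)))))))):
1. cons(h(c), h(h(s(cons(c, s(cons(c, h(c))))))))  →  cons(a, h(h(s(cons(c, s(cons(c, h(c))))))))   [R2 at 1]
2. cons(a, h(h(s(cons(c, s(cons(c, h(c))))))))  →  cons(a, h(s(cons(c, h(c)))))   [R1 at 2.1]
3. cons(a, h(s(cons(c, h(c)))))  →  cons(a, h(c))   [R1 at 2]
4. cons(a, h(c))  →  cons(a, a)   [R2 at 2]

no — NF(t₁) = s(a), NF(t₂) = cons(a, a)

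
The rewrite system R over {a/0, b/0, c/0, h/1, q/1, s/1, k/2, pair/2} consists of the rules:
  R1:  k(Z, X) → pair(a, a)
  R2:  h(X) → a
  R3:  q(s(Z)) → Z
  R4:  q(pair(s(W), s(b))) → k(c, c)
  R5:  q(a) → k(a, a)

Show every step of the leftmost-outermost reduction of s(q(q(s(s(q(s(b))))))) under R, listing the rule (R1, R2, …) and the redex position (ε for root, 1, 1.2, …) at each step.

s(b)

1. s(q(q(s(s(q(s(b)))))))  →  s(q(s(q(s(b)))))   [R3 at 1.1]
2. s(q(s(q(s(b)))))  →  s(q(s(b)))   [R3 at 1]
3. s(q(s(b)))  →  s(b)   [R3 at 1]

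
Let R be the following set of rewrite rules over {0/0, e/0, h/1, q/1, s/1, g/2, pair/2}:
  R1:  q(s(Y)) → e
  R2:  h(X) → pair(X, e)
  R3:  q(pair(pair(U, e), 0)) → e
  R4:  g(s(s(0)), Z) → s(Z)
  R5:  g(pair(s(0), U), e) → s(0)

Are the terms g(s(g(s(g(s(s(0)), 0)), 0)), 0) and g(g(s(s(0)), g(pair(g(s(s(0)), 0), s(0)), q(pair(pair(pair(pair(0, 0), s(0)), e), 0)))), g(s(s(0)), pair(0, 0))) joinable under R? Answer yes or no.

no — NF(t₁) = s(0), NF(t₂) = s(s(pair(0, 0)))

Reduce t₁ = g(s(g(s(g(s(s(0)), 0)), 0)), 0):
1. g(s(g(s(g(s(s(0)), 0)), 0)), 0)  →  g(s(g(s(s(0)), 0)), 0)   [R4 at 1.1.1.1]
2. g(s(g(s(s(0)), 0)), 0)  →  g(s(s(0)), 0)   [R4 at 1.1]
3. g(s(s(0)), 0)  →  s(0)   [R4 at ε]

Reduce t₂ = g(g(s(s(0)), g(pair(g(s(s(0)), 0), s(0)), q(pair(pair(pair(pair(0, 0), s(0)), e), 0)))), g(s(s(0)), pair(0, 0))):
1. g(g(s(s(0)), g(pair(g(s(s(0)), 0), s(0)), q(pair(pair(pair(pair(0, 0), s(0)), e), 0)))), g(s(s(0)), pair(0, 0)))  →  g(s(g(pair(g(s(s(0)), 0), s(0)), q(pair(pair(pair(pair(0, 0), s(0)), e), 0)))), g(s(s(0)), pair(0, 0)))   [R4 at 1]
2. g(s(g(pair(g(s(s(0)), 0), s(0)), q(pair(pair(pair(pair(0, 0), s(0)), e), 0)))), g(s(s(0)), pair(0, 0)))  →  g(s(g(pair(s(0), s(0)), q(pair(pair(pair(pair(0, 0), s(0)), e), 0)))), g(s(s(0)), pair(0, 0)))   [R4 at 1.1.1.1]
3. g(s(g(pair(s(0), s(0)), q(pair(pair(pair(pair(0, 0), s(0)), e), 0)))), g(s(s(0)), pair(0, 0)))  →  g(s(g(pair(s(0), s(0)), e)), g(s(s(0)), pair(0, 0)))   [R3 at 1.1.2]
4. g(s(g(pair(s(0), s(0)), e)), g(s(s(0)), pair(0, 0)))  →  g(s(s(0)), g(s(s(0)), pair(0, 0)))   [R5 at 1.1]
5. g(s(s(0)), g(s(s(0)), pair(0, 0)))  →  s(g(s(s(0)), pair(0, 0)))   [R4 at ε]
6. s(g(s(s(0)), pair(0, 0)))  →  s(s(pair(0, 0)))   [R4 at 1]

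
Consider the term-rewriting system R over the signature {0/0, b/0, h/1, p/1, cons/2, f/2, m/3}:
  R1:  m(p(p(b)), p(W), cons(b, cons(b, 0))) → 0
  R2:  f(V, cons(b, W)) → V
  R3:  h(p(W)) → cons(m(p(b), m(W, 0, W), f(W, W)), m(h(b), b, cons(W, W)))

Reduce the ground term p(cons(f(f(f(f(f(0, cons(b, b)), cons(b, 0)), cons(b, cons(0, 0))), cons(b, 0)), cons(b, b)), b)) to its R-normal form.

1. p(cons(f(f(f(f(f(0, cons(b, b)), cons(b, 0)), cons(b, cons(0, 0))), cons(b, 0)), cons(b, b)), b))  →  p(cons(f(f(f(f(0, cons(b, b)), cons(b, 0)), cons(b, cons(0, 0))), cons(b, 0)), b))   [R2 at 1.1]
2. p(cons(f(f(f(f(0, cons(b, b)), cons(b, 0)), cons(b, cons(0, 0))), cons(b, 0)), b))  →  p(cons(f(f(f(0, cons(b, b)), cons(b, 0)), cons(b, cons(0, 0))), b))   [R2 at 1.1]
3. p(cons(f(f(f(0, cons(b, b)), cons(b, 0)), cons(b, cons(0, 0))), b))  →  p(cons(f(f(0, cons(b, b)), cons(b, 0)), b))   [R2 at 1.1]
4. p(cons(f(f(0, cons(b, b)), cons(b, 0)), b))  →  p(cons(f(0, cons(b, b)), b))   [R2 at 1.1]
5. p(cons(f(0, cons(b, b)), b))  →  p(cons(0, b))   [R2 at 1.1]

p(cons(0, b))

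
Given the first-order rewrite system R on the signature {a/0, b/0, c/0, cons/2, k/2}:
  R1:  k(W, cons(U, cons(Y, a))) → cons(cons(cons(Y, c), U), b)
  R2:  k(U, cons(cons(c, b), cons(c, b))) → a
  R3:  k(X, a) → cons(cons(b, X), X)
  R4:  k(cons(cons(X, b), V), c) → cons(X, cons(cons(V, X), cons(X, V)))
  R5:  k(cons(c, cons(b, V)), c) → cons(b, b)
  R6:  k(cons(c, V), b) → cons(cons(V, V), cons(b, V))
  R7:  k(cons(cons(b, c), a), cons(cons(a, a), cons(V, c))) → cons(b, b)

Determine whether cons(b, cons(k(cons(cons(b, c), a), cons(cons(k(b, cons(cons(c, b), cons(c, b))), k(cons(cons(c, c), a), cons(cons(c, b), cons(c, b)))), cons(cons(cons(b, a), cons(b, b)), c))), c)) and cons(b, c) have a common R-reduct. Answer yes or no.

no — NF(t₁) = cons(b, cons(cons(b, b), c)), NF(t₂) = cons(b, c)

Reduce t₁ = cons(b, cons(k(cons(cons(b, c), a), cons(cons(k(b, cons(cons(c, b), cons(c, b))), k(cons(cons(c, c), a), cons(cons(c, b), cons(c, b)))), cons(cons(cons(b, a), cons(b, b)), c))), c)):
1. cons(b, cons(k(cons(cons(b, c), a), cons(cons(k(b, cons(cons(c, b), cons(c, b))), k(cons(cons(c, c), a), cons(cons(c, b), cons(c, b)))), cons(cons(cons(b, a), cons(b, b)), c))), c))  →  cons(b, cons(k(cons(cons(b, c), a), cons(cons(a, k(cons(cons(c, c), a), cons(cons(c, b), cons(c, b)))), cons(cons(cons(b, a), cons(b, b)), c))), c))   [R2 at 2.1.2.1.1]
2. cons(b, cons(k(cons(cons(b, c), a), cons(cons(a, k(cons(cons(c, c), a), cons(cons(c, b), cons(c, b)))), cons(cons(cons(b, a), cons(b, b)), c))), c))  →  cons(b, cons(k(cons(cons(b, c), a), cons(cons(a, a), cons(cons(cons(b, a), cons(b, b)), c))), c))   [R2 at 2.1.2.1.2]
3. cons(b, cons(k(cons(cons(b, c), a), cons(cons(a, a), cons(cons(cons(b, a), cons(b, b)), c))), c))  →  cons(b, cons(cons(b, b), c))   [R7 at 2.1]

Reduce t₂ = cons(b, c):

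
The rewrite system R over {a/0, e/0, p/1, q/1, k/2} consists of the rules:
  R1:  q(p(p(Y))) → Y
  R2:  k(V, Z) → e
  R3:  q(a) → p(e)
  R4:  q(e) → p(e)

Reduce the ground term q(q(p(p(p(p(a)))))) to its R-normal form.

a

1. q(q(p(p(p(p(a))))))  →  q(p(p(a)))   [R1 at 1]
2. q(p(p(a)))  →  a   [R1 at ε]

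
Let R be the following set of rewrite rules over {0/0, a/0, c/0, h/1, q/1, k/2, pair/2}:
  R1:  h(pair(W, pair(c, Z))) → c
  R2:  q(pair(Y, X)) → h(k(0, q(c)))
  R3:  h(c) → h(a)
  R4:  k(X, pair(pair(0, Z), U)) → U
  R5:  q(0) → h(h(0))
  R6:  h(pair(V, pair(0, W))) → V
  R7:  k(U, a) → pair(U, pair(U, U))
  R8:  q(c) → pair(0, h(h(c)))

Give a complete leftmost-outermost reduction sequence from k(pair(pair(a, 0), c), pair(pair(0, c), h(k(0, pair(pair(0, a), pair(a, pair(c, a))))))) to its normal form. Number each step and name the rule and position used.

c

1. k(pair(pair(a, 0), c), pair(pair(0, c), h(k(0, pair(pair(0, a), pair(a, pair(c, a)))))))  →  h(k(0, pair(pair(0, a), pair(a, pair(c, a)))))   [R4 at ε]
2. h(k(0, pair(pair(0, a), pair(a, pair(c, a)))))  →  h(pair(a, pair(c, a)))   [R4 at 1]
3. h(pair(a, pair(c, a)))  →  c   [R1 at ε]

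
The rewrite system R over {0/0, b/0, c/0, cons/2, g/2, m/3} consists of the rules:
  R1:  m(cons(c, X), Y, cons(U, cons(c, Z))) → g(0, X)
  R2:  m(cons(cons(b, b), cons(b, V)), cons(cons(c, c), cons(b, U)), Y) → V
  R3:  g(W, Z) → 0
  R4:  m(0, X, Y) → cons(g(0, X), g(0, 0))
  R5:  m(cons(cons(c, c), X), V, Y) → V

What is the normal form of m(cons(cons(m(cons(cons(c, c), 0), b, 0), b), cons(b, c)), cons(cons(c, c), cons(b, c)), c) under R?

1. m(cons(cons(m(cons(cons(c, c), 0), b, 0), b), cons(b, c)), cons(cons(c, c), cons(b, c)), c)  →  m(cons(cons(b, b), cons(b, c)), cons(cons(c, c), cons(b, c)), c)   [R5 at 1.1.1]
2. m(cons(cons(b, b), cons(b, c)), cons(cons(c, c), cons(b, c)), c)  →  c   [R2 at ε]

c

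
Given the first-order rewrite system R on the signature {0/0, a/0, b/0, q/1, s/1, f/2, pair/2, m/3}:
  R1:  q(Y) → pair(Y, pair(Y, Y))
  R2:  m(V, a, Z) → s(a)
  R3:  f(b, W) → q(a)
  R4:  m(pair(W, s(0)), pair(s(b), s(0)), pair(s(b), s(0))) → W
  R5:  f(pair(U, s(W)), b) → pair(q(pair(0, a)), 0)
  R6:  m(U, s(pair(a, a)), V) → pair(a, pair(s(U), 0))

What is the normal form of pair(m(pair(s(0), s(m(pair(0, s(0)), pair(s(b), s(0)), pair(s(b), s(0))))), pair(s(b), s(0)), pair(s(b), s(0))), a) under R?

pair(s(0), a)

1. pair(m(pair(s(0), s(m(pair(0, s(0)), pair(s(b), s(0)), pair(s(b), s(0))))), pair(s(b), s(0)), pair(s(b), s(0))), a)  →  pair(m(pair(s(0), s(0)), pair(s(b), s(0)), pair(s(b), s(0))), a)   [R4 at 1.1.2.1]
2. pair(m(pair(s(0), s(0)), pair(s(b), s(0)), pair(s(b), s(0))), a)  →  pair(s(0), a)   [R4 at 1]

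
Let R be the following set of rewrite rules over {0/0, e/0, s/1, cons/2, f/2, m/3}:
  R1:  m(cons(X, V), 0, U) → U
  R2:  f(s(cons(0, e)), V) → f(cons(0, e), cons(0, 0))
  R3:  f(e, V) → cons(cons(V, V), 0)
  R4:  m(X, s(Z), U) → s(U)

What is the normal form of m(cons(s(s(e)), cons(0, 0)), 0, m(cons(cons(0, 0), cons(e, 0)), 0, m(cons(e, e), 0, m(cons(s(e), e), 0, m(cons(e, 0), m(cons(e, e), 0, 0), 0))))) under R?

1. m(cons(s(s(e)), cons(0, 0)), 0, m(cons(cons(0, 0), cons(e, 0)), 0, m(cons(e, e), 0, m(cons(s(e), e), 0, m(cons(e, 0), m(cons(e, e), 0, 0), 0)))))  →  m(cons(cons(0, 0), cons(e, 0)), 0, m(cons(e, e), 0, m(cons(s(e), e), 0, m(cons(e, 0), m(cons(e, e), 0, 0), 0))))   [R1 at ε]
2. m(cons(cons(0, 0), cons(e, 0)), 0, m(cons(e, e), 0, m(cons(s(e), e), 0, m(cons(e, 0), m(cons(e, e), 0, 0), 0))))  →  m(cons(e, e), 0, m(cons(s(e), e), 0, m(cons(e, 0), m(cons(e, e), 0, 0), 0)))   [R1 at ε]
3. m(cons(e, e), 0, m(cons(s(e), e), 0, m(cons(e, 0), m(cons(e, e), 0, 0), 0)))  →  m(cons(s(e), e), 0, m(cons(e, 0), m(cons(e, e), 0, 0), 0))   [R1 at ε]
4. m(cons(s(e), e), 0, m(cons(e, 0), m(cons(e, e), 0, 0), 0))  →  m(cons(e, 0), m(cons(e, e), 0, 0), 0)   [R1 at ε]
5. m(cons(e, 0), m(cons(e, e), 0, 0), 0)  →  m(cons(e, 0), 0, 0)   [R1 at 2]
6. m(cons(e, 0), 0, 0)  →  0   [R1 at ε]

0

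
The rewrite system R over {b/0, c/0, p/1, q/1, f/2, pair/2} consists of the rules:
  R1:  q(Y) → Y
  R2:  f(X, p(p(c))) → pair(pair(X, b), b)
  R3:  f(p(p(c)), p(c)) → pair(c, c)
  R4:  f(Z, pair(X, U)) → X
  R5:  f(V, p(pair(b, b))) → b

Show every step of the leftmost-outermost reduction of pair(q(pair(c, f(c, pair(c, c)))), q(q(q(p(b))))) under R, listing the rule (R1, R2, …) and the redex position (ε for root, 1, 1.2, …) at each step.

pair(pair(c, c), p(b))

1. pair(q(pair(c, f(c, pair(c, c)))), q(q(q(p(b)))))  →  pair(pair(c, f(c, pair(c, c))), q(q(q(p(b)))))   [R1 at 1]
2. pair(pair(c, f(c, pair(c, c))), q(q(q(p(b)))))  →  pair(pair(c, c), q(q(q(p(b)))))   [R4 at 1.2]
3. pair(pair(c, c), q(q(q(p(b)))))  →  pair(pair(c, c), q(q(p(b))))   [R1 at 2]
4. pair(pair(c, c), q(q(p(b))))  →  pair(pair(c, c), q(p(b)))   [R1 at 2]
5. pair(pair(c, c), q(p(b)))  →  pair(pair(c, c), p(b))   [R1 at 2]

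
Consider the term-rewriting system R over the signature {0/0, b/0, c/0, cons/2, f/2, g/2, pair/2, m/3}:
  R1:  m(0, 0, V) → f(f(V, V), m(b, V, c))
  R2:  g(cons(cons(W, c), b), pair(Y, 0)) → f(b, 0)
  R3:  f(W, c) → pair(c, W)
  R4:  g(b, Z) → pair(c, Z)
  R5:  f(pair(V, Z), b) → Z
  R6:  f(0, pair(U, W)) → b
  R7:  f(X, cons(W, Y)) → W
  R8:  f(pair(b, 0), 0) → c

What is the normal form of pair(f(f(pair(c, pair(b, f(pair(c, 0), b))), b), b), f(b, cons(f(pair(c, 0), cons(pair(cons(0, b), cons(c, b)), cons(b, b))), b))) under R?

1. pair(f(f(pair(c, pair(b, f(pair(c, 0), b))), b), b), f(b, cons(f(pair(c, 0), cons(pair(cons(0, b), cons(c, b)), cons(b, b))), b)))  →  pair(f(pair(b, f(pair(c, 0), b)), b), f(b, cons(f(pair(c, 0), cons(pair(cons(0, b), cons(c, b)), cons(b, b))), b)))   [R5 at 1.1]
2. pair(f(pair(b, f(pair(c, 0), b)), b), f(b, cons(f(pair(c, 0), cons(pair(cons(0, b), cons(c, b)), cons(b, b))), b)))  →  pair(f(pair(c, 0), b), f(b, cons(f(pair(c, 0), cons(pair(cons(0, b), cons(c, b)), cons(b, b))), b)))   [R5 at 1]
3. pair(f(pair(c, 0), b), f(b, cons(f(pair(c, 0), cons(pair(cons(0, b), cons(c, b)), cons(b, b))), b)))  →  pair(0, f(b, cons(f(pair(c, 0), cons(pair(cons(0, b), cons(c, b)), cons(b, b))), b)))   [R5 at 1]
4. pair(0, f(b, cons(f(pair(c, 0), cons(pair(cons(0, b), cons(c, b)), cons(b, b))), b)))  →  pair(0, f(pair(c, 0), cons(pair(cons(0, b), cons(c, b)), cons(b, b))))   [R7 at 2]
5. pair(0, f(pair(c, 0), cons(pair(cons(0, b), cons(c, b)), cons(b, b))))  →  pair(0, pair(cons(0, b), cons(c, b)))   [R7 at 2]

pair(0, pair(cons(0, b), cons(c, b)))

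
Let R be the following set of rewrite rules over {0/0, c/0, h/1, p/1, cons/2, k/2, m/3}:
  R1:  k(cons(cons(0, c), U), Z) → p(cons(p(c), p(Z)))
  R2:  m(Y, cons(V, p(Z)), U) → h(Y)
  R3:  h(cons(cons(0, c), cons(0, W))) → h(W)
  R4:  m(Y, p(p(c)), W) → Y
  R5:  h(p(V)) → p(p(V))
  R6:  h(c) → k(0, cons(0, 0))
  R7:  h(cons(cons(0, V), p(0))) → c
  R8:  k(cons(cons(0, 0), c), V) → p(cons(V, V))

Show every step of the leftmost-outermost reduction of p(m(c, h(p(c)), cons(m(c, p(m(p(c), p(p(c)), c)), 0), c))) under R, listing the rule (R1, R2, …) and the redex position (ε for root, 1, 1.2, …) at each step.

p(c)

1. p(m(c, h(p(c)), cons(m(c, p(m(p(c), p(p(c)), c)), 0), c)))  →  p(m(c, p(p(c)), cons(m(c, p(m(p(c), p(p(c)), c)), 0), c)))   [R5 at 1.2]
2. p(m(c, p(p(c)), cons(m(c, p(m(p(c), p(p(c)), c)), 0), c)))  →  p(c)   [R4 at 1]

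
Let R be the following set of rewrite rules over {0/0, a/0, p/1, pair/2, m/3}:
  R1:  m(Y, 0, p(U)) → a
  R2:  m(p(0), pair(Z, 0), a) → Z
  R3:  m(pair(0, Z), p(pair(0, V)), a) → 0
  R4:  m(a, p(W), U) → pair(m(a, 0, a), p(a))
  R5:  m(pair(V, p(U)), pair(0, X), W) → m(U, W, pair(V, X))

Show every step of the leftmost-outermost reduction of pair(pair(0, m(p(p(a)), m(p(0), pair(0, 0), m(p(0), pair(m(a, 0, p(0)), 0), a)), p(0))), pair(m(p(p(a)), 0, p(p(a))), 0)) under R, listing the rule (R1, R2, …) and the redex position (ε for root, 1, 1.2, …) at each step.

pair(pair(0, a), pair(a, 0))

1. pair(pair(0, m(p(p(a)), m(p(0), pair(0, 0), m(p(0), pair(m(a, 0, p(0)), 0), a)), p(0))), pair(m(p(p(a)), 0, p(p(a))), 0))  →  pair(pair(0, m(p(p(a)), m(p(0), pair(0, 0), m(a, 0, p(0))), p(0))), pair(m(p(p(a)), 0, p(p(a))), 0))   [R2 at 1.2.2.3]
2. pair(pair(0, m(p(p(a)), m(p(0), pair(0, 0), m(a, 0, p(0))), p(0))), pair(m(p(p(a)), 0, p(p(a))), 0))  →  pair(pair(0, m(p(p(a)), m(p(0), pair(0, 0), a), p(0))), pair(m(p(p(a)), 0, p(p(a))), 0))   [R1 at 1.2.2.3]
3. pair(pair(0, m(p(p(a)), m(p(0), pair(0, 0), a), p(0))), pair(m(p(p(a)), 0, p(p(a))), 0))  →  pair(pair(0, m(p(p(a)), 0, p(0))), pair(m(p(p(a)), 0, p(p(a))), 0))   [R2 at 1.2.2]
4. pair(pair(0, m(p(p(a)), 0, p(0))), pair(m(p(p(a)), 0, p(p(a))), 0))  →  pair(pair(0, a), pair(m(p(p(a)), 0, p(p(a))), 0))   [R1 at 1.2]
5. pair(pair(0, a), pair(m(p(p(a)), 0, p(p(a))), 0))  →  pair(pair(0, a), pair(a, 0))   [R1 at 2.1]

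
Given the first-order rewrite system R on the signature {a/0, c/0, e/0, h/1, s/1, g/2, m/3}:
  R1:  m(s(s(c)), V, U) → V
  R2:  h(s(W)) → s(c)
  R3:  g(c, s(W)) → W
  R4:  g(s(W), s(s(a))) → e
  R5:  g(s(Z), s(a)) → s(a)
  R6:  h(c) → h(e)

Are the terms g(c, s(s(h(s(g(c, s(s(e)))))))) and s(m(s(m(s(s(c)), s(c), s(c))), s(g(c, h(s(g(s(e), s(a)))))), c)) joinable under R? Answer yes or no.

Reduce t₁ = g(c, s(s(h(s(g(c, s(s(e)))))))):
1. g(c, s(s(h(s(g(c, s(s(e))))))))  →  s(h(s(g(c, s(s(e))))))   [R3 at ε]
2. s(h(s(g(c, s(s(e))))))  →  s(s(c))   [R2 at 1]

Reduce t₂ = s(m(s(m(s(s(c)), s(c), s(c))), s(g(c, h(s(g(s(e), s(a)))))), c)):
1. s(m(s(m(s(s(c)), s(c), s(c))), s(g(c, h(s(g(s(e), s(a)))))), c))  →  s(m(s(s(c)), s(g(c, h(s(g(s(e), s(a)))))), c))   [R1 at 1.1.1]
2. s(m(s(s(c)), s(g(c, h(s(g(s(e), s(a)))))), c))  →  s(s(g(c, h(s(g(s(e), s(a)))))))   [R1 at 1]
3. s(s(g(c, h(s(g(s(e), s(a)))))))  →  s(s(g(c, s(c))))   [R2 at 1.1.2]
4. s(s(g(c, s(c))))  →  s(s(c))   [R3 at 1.1]

yes — NF(t₁) = s(s(c)), NF(t₂) = s(s(c))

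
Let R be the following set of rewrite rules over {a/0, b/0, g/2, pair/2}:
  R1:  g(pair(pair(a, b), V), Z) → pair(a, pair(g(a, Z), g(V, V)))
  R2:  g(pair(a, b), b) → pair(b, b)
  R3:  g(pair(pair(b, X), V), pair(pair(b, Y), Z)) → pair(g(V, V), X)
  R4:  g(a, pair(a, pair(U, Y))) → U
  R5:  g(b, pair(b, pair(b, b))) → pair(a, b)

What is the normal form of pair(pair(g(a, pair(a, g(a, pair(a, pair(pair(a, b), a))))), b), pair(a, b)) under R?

pair(pair(a, b), pair(a, b))

1. pair(pair(g(a, pair(a, g(a, pair(a, pair(pair(a, b), a))))), b), pair(a, b))  →  pair(pair(g(a, pair(a, pair(a, b))), b), pair(a, b))   [R4 at 1.1.2.2]
2. pair(pair(g(a, pair(a, pair(a, b))), b), pair(a, b))  →  pair(pair(a, b), pair(a, b))   [R4 at 1.1]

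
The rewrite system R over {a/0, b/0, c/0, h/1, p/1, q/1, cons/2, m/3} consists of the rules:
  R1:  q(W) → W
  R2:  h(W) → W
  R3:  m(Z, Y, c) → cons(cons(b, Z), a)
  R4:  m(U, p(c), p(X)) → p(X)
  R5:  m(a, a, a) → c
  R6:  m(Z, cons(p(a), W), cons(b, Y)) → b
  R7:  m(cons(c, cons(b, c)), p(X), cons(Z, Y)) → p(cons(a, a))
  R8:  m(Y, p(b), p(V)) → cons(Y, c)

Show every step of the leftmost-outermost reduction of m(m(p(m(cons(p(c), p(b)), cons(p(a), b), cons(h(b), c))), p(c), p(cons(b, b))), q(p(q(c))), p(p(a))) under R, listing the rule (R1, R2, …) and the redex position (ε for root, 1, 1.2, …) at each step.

p(p(a))

1. m(m(p(m(cons(p(c), p(b)), cons(p(a), b), cons(h(b), c))), p(c), p(cons(b, b))), q(p(q(c))), p(p(a)))  →  m(p(cons(b, b)), q(p(q(c))), p(p(a)))   [R4 at 1]
2. m(p(cons(b, b)), q(p(q(c))), p(p(a)))  →  m(p(cons(b, b)), p(q(c)), p(p(a)))   [R1 at 2]
3. m(p(cons(b, b)), p(q(c)), p(p(a)))  →  m(p(cons(b, b)), p(c), p(p(a)))   [R1 at 2.1]
4. m(p(cons(b, b)), p(c), p(p(a)))  →  p(p(a))   [R4 at ε]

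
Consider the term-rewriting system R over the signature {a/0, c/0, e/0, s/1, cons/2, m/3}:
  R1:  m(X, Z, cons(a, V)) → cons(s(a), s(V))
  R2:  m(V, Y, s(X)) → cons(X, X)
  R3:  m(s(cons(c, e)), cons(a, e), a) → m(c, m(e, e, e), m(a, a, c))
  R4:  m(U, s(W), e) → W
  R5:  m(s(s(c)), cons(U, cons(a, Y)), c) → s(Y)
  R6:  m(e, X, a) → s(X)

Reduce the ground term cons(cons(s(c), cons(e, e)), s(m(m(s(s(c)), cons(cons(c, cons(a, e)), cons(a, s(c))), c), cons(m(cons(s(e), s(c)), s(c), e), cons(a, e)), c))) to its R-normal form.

1. cons(cons(s(c), cons(e, e)), s(m(m(s(s(c)), cons(cons(c, cons(a, e)), cons(a, s(c))), c), cons(m(cons(s(e), s(c)), s(c), e), cons(a, e)), c)))  →  cons(cons(s(c), cons(e, e)), s(m(s(s(c)), cons(m(cons(s(e), s(c)), s(c), e), cons(a, e)), c)))   [R5 at 2.1.1]
2. cons(cons(s(c), cons(e, e)), s(m(s(s(c)), cons(m(cons(s(e), s(c)), s(c), e), cons(a, e)), c)))  →  cons(cons(s(c), cons(e, e)), s(s(e)))   [R5 at 2.1]

cons(cons(s(c), cons(e, e)), s(s(e)))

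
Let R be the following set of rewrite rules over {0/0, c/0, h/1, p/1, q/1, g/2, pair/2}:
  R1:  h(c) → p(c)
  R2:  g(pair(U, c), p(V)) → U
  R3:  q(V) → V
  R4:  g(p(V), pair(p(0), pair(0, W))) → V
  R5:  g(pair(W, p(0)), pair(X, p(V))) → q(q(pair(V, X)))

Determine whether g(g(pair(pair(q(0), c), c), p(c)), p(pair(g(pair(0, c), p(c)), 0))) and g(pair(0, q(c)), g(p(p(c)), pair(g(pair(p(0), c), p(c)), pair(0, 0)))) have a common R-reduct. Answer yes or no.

yes — NF(t₁) = 0, NF(t₂) = 0

Reduce t₁ = g(g(pair(pair(q(0), c), c), p(c)), p(pair(g(pair(0, c), p(c)), 0))):
1. g(g(pair(pair(q(0), c), c), p(c)), p(pair(g(pair(0, c), p(c)), 0)))  →  g(pair(q(0), c), p(pair(g(pair(0, c), p(c)), 0)))   [R2 at 1]
2. g(pair(q(0), c), p(pair(g(pair(0, c), p(c)), 0)))  →  q(0)   [R2 at ε]
3. q(0)  →  0   [R3 at ε]

Reduce t₂ = g(pair(0, q(c)), g(p(p(c)), pair(g(pair(p(0), c), p(c)), pair(0, 0)))):
1. g(pair(0, q(c)), g(p(p(c)), pair(g(pair(p(0), c), p(c)), pair(0, 0))))  →  g(pair(0, c), g(p(p(c)), pair(g(pair(p(0), c), p(c)), pair(0, 0))))   [R3 at 1.2]
2. g(pair(0, c), g(p(p(c)), pair(g(pair(p(0), c), p(c)), pair(0, 0))))  →  g(pair(0, c), g(p(p(c)), pair(p(0), pair(0, 0))))   [R2 at 2.2.1]
3. g(pair(0, c), g(p(p(c)), pair(p(0), pair(0, 0))))  →  g(pair(0, c), p(c))   [R4 at 2]
4. g(pair(0, c), p(c))  →  0   [R2 at ε]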